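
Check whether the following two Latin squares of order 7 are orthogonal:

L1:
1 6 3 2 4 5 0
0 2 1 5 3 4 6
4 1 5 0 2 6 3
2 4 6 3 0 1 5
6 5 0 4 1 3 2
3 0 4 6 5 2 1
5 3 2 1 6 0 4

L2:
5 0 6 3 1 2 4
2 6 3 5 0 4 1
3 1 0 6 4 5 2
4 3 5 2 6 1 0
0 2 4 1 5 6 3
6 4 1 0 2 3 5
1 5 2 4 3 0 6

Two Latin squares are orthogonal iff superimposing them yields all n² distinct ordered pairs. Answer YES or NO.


Form the n² = 49 superimposed pairs (L1[i][j], L2[i][j]), row by row (rows and columns indexed from 0):
row 0: (1,5) (6,0) (3,6) (2,3) (4,1) (5,2) (0,4)
row 1: (0,2) (2,6) (1,3) (5,5) (3,0) (4,4) (6,1)
row 2: (4,3) (1,1) (5,0) (0,6) (2,4) (6,5) (3,2)
row 3: (2,4) (4,3) (6,5) (3,2) (0,6) (1,1) (5,0)
row 4: (6,0) (5,2) (0,4) (4,1) (1,5) (3,6) (2,3)
row 5: (3,6) (0,4) (4,1) (6,0) (5,2) (2,3) (1,5)
row 6: (5,1) (3,5) (2,2) (1,4) (6,3) (0,0) (4,6)
Orthogonality requires all 49 pairs distinct.
But the pair (2,4) repeats: cell (2,4) has L1 = 2, L2 = 4, and cell (3,0) has L1 = 2, L2 = 4.
A repeated pair means some other pair never occurs (only 28 distinct pairs out of 49), so the squares are not orthogonal.
Conclusion: NO.

NO


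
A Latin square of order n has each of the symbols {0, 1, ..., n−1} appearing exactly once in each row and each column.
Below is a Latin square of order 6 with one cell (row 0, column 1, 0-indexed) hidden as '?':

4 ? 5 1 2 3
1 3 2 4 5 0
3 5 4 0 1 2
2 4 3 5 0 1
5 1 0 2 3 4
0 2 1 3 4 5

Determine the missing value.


Row 0 contains symbols [1, 2, 3, 4, 5] — missing [0].
Column 1 contains symbols [1, 2, 3, 4, 5] — missing [0].
The missing symbol must appear in both missing sets; intersection = [0].
Therefore the hidden value is 0.

Missing value = 0.


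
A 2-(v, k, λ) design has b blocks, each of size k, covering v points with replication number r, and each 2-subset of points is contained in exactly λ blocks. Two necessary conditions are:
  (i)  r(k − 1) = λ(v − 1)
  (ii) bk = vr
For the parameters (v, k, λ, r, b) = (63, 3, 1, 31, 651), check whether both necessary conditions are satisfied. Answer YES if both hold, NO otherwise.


Condition (i): r(k − 1) = 31·2 = 62; λ(v − 1) = 1·62 = 62. Match? YES.
Condition (ii): bk = 651·3 = 1953; vr = 63·31 = 1953. Match? YES.
Both conditions hold? YES.

YES


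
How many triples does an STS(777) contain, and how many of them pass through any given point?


An STS(v) is a 2-(v, 3, 1) BIBD: block size k = 3, λ = 1.
Replication: r(k − 1) = λ(v − 1) ⇒ r·2 = 777 − 1 = 776 ⇒ r = 388.
Block count: b = v(v − 1)/6 = 777·776/6 = 602952/6 = 100492.

r = 388, b = 100492.


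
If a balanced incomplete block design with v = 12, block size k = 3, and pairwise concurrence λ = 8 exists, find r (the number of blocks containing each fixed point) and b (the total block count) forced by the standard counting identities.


Any 2-(v, k, λ) BIBD satisfies two necessary conditions:
  (i)  Each point sits in r blocks, and counting incidences through any fixed point gives r(k − 1) = λ(v − 1), so r = λ(v − 1)/(k − 1).
  (ii) Total incidences bk = vr, so b = vr/k.
Step 1: r = λ(v − 1)/(k − 1) = 8·(12 − 1)/(3 − 1) = 8·11/2 = 88/2 = 44.
Step 2: b = vr/k = 12·44/3 = 528/3 = 176.
Check integrality: r = 44 ∈ Z ✓, b = 176 ∈ Z ✓.
(These identities are necessary conditions: they determine r and b for any design with these parameters, but do not by themselves prove that one exists.)

r = 44, b = 176.


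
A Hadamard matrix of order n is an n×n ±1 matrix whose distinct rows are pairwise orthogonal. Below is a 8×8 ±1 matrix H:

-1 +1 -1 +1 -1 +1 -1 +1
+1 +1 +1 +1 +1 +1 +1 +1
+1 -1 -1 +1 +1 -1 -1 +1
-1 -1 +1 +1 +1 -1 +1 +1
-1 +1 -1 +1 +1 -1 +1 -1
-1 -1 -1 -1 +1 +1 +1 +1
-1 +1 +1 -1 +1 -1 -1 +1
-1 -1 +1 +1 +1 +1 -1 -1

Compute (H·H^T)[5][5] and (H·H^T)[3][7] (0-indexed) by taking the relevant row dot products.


Row 3 of H: [-1, -1, 1, 1, 1, -1, 1, 1].
Row 5 of H: [-1, -1, -1, -1, 1, 1, 1, 1].
Row 7 of H: [-1, -1, 1, 1, 1, 1, -1, -1].
(H·H^T)[5][5] = Σ_j H[5][j]·H[5][j] = (-1)² + (-1)² + (-1)² + (-1)² + (1)² + (1)² + (1)² + (1)² = 1 + 1 + 1 + 1 + 1 + 1 + 1 + 1 = 8.
(H·H^T)[3][7] = Σ_j H[3][j]·H[7][j] = (-1)·(-1) + (-1)·(-1) + (1)·(1) + (1)·(1) + (1)·(1) + (-1)·(1) + (1)·(-1) + (1)·(-1) = 1 + 1 + 1 + 1 + 1 + -1 + -1 + -1 = 2.
Rows 3 and 7 are not orthogonal (dot product = 2 ≠ 0), so H is not a Hadamard matrix.

(5,5) entry = 8; (3,7) entry = 2.


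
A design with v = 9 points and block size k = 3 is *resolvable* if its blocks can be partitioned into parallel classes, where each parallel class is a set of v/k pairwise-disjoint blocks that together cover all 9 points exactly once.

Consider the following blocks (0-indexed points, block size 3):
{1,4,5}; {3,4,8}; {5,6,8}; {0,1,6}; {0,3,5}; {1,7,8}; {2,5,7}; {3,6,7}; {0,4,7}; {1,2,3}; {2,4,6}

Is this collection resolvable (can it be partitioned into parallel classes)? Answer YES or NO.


v = 9, block size k = 3, number of blocks = 11.
For resolvability, blocks must partition into parallel classes of size v/k = 3.
Total blocks must therefore be a multiple of 3: 11 = 3·3 + 2 ⇒ not divisible ✗.
Resolvable? NO.

NO


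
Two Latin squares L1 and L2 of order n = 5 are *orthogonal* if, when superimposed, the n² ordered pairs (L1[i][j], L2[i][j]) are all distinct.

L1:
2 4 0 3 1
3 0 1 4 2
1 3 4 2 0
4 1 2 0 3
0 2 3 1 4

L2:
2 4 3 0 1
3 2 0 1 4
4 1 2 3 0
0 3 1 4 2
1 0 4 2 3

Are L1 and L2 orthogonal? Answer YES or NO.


Form the n² = 25 superimposed pairs (L1[i][j], L2[i][j]), row by row (rows and columns indexed from 0):
row 0: (2,2) (4,4) (0,3) (3,0) (1,1)
row 1: (3,3) (0,2) (1,0) (4,1) (2,4)
row 2: (1,4) (3,1) (4,2) (2,3) (0,0)
row 3: (4,0) (1,3) (2,1) (0,4) (3,2)
row 4: (0,1) (2,0) (3,4) (1,2) (4,3)
Orthogonality requires all 25 pairs distinct.
Check by first coordinate: for each symbol s of L1, list the L2 entries in the n cells where L1 = s; they must all differ.
  L1 = 0: L2 entries (in reading order) 3, 2, 0, 4, 1 — all 5 distinct ✓
  L1 = 1: L2 entries (in reading order) 1, 0, 4, 3, 2 — all 5 distinct ✓
  L1 = 2: L2 entries (in reading order) 2, 4, 3, 1, 0 — all 5 distinct ✓
  L1 = 3: L2 entries (in reading order) 0, 3, 1, 2, 4 — all 5 distinct ✓
  L1 = 4: L2 entries (in reading order) 4, 1, 2, 0, 3 — all 5 distinct ✓
Every symbol of L1 meets every symbol of L2 exactly once, so all 25 pairs are distinct (25 of 25).
Conclusion: YES.

YES


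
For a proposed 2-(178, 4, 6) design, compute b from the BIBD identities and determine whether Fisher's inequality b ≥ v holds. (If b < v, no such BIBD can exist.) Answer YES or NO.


b = λv(v − 1)/(k(k − 1)) = 6·178·177/(4·3) = 189036/12 = 15753.
Compare with v = 178: b ≥ v, so Fisher's inequality holds.

YES


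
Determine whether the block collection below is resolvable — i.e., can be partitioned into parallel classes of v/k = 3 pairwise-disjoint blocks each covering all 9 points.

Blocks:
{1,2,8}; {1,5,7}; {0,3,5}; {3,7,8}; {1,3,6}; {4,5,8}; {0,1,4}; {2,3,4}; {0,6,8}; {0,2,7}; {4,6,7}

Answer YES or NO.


v = 9, block size k = 3, number of blocks = 11.
For resolvability, blocks must partition into parallel classes of size v/k = 3.
Total blocks must therefore be a multiple of 3: 11 = 3·3 + 2 ⇒ not divisible ✗.
Resolvable? NO.

NO


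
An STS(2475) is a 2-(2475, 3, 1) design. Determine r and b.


An STS(v) is a 2-(v, 3, 1) BIBD: block size k = 3, λ = 1.
Replication: r(k − 1) = λ(v − 1) ⇒ r·2 = 2475 − 1 = 2474 ⇒ r = 1237.
Block count: bk = vr ⇒ b·3 = 2475·1237 = 3061575 ⇒ b = 1020525.

r = 1237, b = 1020525.


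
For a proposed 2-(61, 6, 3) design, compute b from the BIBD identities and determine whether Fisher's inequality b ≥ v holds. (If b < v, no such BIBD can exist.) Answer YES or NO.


b = λv(v − 1)/(k(k − 1)) = 3·61·60/(6·5) = 10980/30 = 366.
Compare with v = 61: b ≥ v, so Fisher's inequality holds.

YES


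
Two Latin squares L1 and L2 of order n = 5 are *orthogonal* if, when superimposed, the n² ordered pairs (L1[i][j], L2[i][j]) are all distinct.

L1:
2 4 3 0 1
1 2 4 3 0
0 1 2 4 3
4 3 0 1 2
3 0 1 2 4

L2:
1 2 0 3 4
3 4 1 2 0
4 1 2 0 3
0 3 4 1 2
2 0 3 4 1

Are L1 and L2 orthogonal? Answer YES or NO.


Form the n² = 25 superimposed pairs (L1[i][j], L2[i][j]), row by row (rows and columns indexed from 0):
row 0: (2,1) (4,2) (3,0) (0,3) (1,4)
row 1: (1,3) (2,4) (4,1) (3,2) (0,0)
row 2: (0,4) (1,1) (2,2) (4,0) (3,3)
row 3: (4,0) (3,3) (0,4) (1,1) (2,2)
row 4: (3,2) (0,0) (1,3) (2,4) (4,1)
Orthogonality requires all 25 pairs distinct.
But the pair (4,0) repeats: cell (2,3) has L1 = 4, L2 = 0, and cell (3,0) has L1 = 4, L2 = 0.
A repeated pair means some other pair never occurs (only 15 distinct pairs out of 25), so the squares are not orthogonal.
Conclusion: NO.

NO


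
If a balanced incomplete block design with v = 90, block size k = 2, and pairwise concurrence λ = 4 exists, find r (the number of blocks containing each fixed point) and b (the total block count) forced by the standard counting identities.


Any 2-(v, k, λ) BIBD satisfies two necessary conditions:
  (i)  Each point sits in r blocks, and counting incidences through any fixed point gives r(k − 1) = λ(v − 1), so r = λ(v − 1)/(k − 1).
  (ii) Total incidences bk = vr, so b = vr/k.
Step 1: r = λ(v − 1)/(k − 1) = 4·(90 − 1)/(2 − 1) = 4·89/1 = 356/1 = 356.
Step 2: b = vr/k = 90·356/2 = 32040/2 = 16020.
Check integrality: r = 356 ∈ Z ✓, b = 16020 ∈ Z ✓.
(These identities are necessary conditions: they determine r and b for any design with these parameters, but do not by themselves prove that one exists.)

r = 356, b = 16020.


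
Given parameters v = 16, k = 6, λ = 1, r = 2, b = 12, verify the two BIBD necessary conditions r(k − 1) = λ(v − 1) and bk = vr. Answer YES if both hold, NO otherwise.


Condition (i): r(k − 1) = 2·5 = 10; λ(v − 1) = 1·15 = 15. Match? NO.
Condition (ii): bk = 12·6 = 72; vr = 16·2 = 32. Match? NO.
Both conditions hold? NO.

NO


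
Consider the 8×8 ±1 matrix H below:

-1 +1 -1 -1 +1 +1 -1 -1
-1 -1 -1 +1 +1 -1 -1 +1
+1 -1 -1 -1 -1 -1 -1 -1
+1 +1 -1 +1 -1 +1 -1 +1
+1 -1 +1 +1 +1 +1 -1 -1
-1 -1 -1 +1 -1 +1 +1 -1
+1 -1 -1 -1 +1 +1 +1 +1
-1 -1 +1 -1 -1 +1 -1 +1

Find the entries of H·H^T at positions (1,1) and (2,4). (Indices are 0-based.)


Row 1 of H: [-1, -1, -1, 1, 1, -1, -1, 1].
Row 2 of H: [1, -1, -1, -1, -1, -1, -1, -1].
Row 4 of H: [1, -1, 1, 1, 1, 1, -1, -1].
(H·H^T)[1][1] = Σ_j H[1][j]·H[1][j] = (-1)² + (-1)² + (-1)² + (1)² + (1)² + (-1)² + (-1)² + (1)² = 1 + 1 + 1 + 1 + 1 + 1 + 1 + 1 = 8.
(H·H^T)[2][4] = Σ_j H[2][j]·H[4][j] = (1)·(1) + (-1)·(-1) + (-1)·(1) + (-1)·(1) + (-1)·(1) + (-1)·(1) + (-1)·(-1) + (-1)·(-1) = 1 + 1 + -1 + -1 + -1 + -1 + 1 + 1 = 0.
So rows 2 and 4 are orthogonal; the diagonal entry equals n = 8.

(1,1) entry = 8; (2,4) entry = 0.


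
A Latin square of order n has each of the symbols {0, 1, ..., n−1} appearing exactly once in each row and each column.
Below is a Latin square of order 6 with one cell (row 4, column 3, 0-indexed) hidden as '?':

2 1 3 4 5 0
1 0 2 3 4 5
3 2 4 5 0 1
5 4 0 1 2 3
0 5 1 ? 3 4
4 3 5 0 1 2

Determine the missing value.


Row 4 contains symbols [0, 1, 3, 4, 5] — missing [2].
Column 3 contains symbols [0, 1, 3, 4, 5] — missing [2].
The missing symbol must appear in both missing sets; intersection = [2].
Therefore the hidden value is 2.

Missing value = 2.


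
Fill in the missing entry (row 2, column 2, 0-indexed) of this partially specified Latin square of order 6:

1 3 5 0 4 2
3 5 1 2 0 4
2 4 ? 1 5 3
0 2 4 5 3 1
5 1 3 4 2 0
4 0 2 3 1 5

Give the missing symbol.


Row 2 contains symbols [1, 2, 3, 4, 5] — missing [0].
Column 2 contains symbols [1, 2, 3, 4, 5] — missing [0].
The missing symbol must appear in both missing sets; intersection = [0].
Therefore the hidden value is 0.

Missing value = 0.


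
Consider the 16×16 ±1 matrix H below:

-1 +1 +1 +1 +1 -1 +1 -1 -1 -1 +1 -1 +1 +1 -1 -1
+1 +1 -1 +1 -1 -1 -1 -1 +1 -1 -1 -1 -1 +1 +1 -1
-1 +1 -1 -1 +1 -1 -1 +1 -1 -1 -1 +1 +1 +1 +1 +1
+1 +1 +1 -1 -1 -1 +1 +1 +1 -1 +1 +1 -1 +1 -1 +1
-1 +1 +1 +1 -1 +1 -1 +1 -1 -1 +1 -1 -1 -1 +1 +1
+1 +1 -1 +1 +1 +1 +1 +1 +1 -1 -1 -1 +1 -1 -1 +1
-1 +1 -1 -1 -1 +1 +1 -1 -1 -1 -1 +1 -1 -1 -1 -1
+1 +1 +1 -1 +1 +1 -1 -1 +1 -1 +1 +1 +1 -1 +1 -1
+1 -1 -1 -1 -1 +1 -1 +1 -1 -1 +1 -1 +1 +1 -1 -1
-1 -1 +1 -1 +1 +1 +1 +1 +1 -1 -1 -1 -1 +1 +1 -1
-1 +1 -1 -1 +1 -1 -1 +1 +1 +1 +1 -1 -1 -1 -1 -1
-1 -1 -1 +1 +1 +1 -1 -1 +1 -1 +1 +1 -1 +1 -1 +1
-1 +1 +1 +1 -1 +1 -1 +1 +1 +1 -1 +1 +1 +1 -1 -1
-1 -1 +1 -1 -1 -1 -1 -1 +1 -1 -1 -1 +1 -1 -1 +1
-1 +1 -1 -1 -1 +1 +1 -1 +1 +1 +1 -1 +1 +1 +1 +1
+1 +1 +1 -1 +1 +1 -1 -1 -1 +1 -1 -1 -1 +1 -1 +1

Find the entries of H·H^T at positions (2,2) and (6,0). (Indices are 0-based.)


Row 0 of H: [-1, 1, 1, 1, 1, -1, 1, -1, -1, -1, 1, -1, 1, 1, -1, -1].
Row 2 of H: [-1, 1, -1, -1, 1, -1, -1, 1, -1, -1, -1, 1, 1, 1, 1, 1].
Row 6 of H: [-1, 1, -1, -1, -1, 1, 1, -1, -1, -1, -1, 1, -1, -1, -1, -1].
(H·H^T)[2][2] = Σ_j H[2][j]·H[2][j] = (-1)² + (1)² + (-1)² + (-1)² + (1)² + (-1)² + (-1)² + (1)² + (-1)² + (-1)² + (-1)² + (1)² + (1)² + (1)² + (1)² + (1)² = 1 + 1 + 1 + 1 + 1 + 1 + 1 + 1 + 1 + 1 + 1 + 1 + 1 + 1 + 1 + 1 = 16.
(H·H^T)[6][0] = Σ_j H[6][j]·H[0][j] = (-1)·(-1) + (1)·(1) + (-1)·(1) + (-1)·(1) + (-1)·(1) + (1)·(-1) + (1)·(1) + (-1)·(-1) + (-1)·(-1) + (-1)·(-1) + (-1)·(1) + (1)·(-1) + (-1)·(1) + (-1)·(1) + (-1)·(-1) + (-1)·(-1) = 1 + 1 + -1 + -1 + -1 + -1 + 1 + 1 + 1 + 1 + -1 + -1 + -1 + -1 + 1 + 1 = 0.
So rows 6 and 0 are orthogonal; the diagonal entry equals n = 16.

(2,2) entry = 16; (6,0) entry = 0.


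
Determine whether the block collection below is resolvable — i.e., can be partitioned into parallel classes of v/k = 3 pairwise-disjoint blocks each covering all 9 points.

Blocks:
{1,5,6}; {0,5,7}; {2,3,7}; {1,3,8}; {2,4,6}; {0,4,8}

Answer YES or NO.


v = 9, block size k = 3, number of blocks = 6.
For resolvability, blocks must partition into parallel classes of size v/k = 3.
Total blocks must therefore be a multiple of 3: 6 = 3·2 + 0 ⇒ divisible ✓.
Greedy packing gives 2 candidate class(es). Each should be a full parallel class (size 3, covers all 9 points).
  Class 1 (3 blocks): {1,5,6}; {2,3,7}; {0,4,8}. Points covered: [0, 1, 2, 3, 4, 5, 6, 7, 8].
  Class 2 (3 blocks): {0,5,7}; {1,3,8}; {2,4,6}. Points covered: [0, 1, 2, 3, 4, 5, 6, 7, 8].
All classes full (size 3)? YES. All classes cover every point? YES.
Resolvable? YES.

YES


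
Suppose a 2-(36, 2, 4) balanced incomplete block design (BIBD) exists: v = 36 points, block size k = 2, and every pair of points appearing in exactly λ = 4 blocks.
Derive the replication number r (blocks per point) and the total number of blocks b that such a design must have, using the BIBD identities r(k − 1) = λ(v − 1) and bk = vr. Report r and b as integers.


Any 2-(v, k, λ) BIBD satisfies two necessary conditions:
  (i)  Each point sits in r blocks, and counting incidences through any fixed point gives r(k − 1) = λ(v − 1), so r = λ(v − 1)/(k − 1).
  (ii) Total incidences bk = vr, so b = vr/k.
Step 1: r = λ(v − 1)/(k − 1) = 4·(36 − 1)/(2 − 1) = 4·35/1 = 140/1 = 140.
Step 2: b = vr/k = 36·140/2 = 5040/2 = 2520.
Check integrality: r = 140 ∈ Z ✓, b = 2520 ∈ Z ✓.
(These identities are necessary conditions: they determine r and b for any design with these parameters, but do not by themselves prove that one exists.)

r = 140, b = 2520.


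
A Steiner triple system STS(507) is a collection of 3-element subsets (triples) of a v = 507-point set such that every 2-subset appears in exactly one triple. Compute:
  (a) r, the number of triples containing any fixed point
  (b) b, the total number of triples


An STS(v) is a 2-(v, 3, 1) BIBD: block size k = 3, λ = 1.
Replication: r(k − 1) = λ(v − 1) ⇒ r·2 = 507 − 1 = 506 ⇒ r = 253.
Block count: b = v(v − 1)/6 = 507·506/6 = 256542/6 = 42757.

r = 253, b = 42757.


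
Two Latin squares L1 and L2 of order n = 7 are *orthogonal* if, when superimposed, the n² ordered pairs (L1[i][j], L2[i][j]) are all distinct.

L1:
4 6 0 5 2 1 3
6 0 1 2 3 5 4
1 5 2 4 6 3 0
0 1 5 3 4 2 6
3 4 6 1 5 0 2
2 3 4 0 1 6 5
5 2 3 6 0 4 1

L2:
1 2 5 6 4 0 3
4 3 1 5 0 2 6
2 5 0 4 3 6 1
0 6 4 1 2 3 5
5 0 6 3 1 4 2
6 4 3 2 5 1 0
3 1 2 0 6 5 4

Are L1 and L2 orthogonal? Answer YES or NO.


Form the n² = 49 superimposed pairs (L1[i][j], L2[i][j]), row by row (rows and columns indexed from 0):
row 0: (4,1) (6,2) (0,5) (5,6) (2,4) (1,0) (3,3)
row 1: (6,4) (0,3) (1,1) (2,5) (3,0) (5,2) (4,6)
row 2: (1,2) (5,5) (2,0) (4,4) (6,3) (3,6) (0,1)
row 3: (0,0) (1,6) (5,4) (3,1) (4,2) (2,3) (6,5)
row 4: (3,5) (4,0) (6,6) (1,3) (5,1) (0,4) (2,2)
row 5: (2,6) (3,4) (4,3) (0,2) (1,5) (6,1) (5,0)
row 6: (5,3) (2,1) (3,2) (6,0) (0,6) (4,5) (1,4)
Orthogonality requires all 49 pairs distinct.
Check by first coordinate: for each symbol s of L1, list the L2 entries in the n cells where L1 = s; they must all differ.
  L1 = 0: L2 entries (in reading order) 5, 3, 1, 0, 4, 2, 6 — all 7 distinct ✓
  L1 = 1: L2 entries (in reading order) 0, 1, 2, 6, 3, 5, 4 — all 7 distinct ✓
  L1 = 2: L2 entries (in reading order) 4, 5, 0, 3, 2, 6, 1 — all 7 distinct ✓
  L1 = 3: L2 entries (in reading order) 3, 0, 6, 1, 5, 4, 2 — all 7 distinct ✓
  L1 = 4: L2 entries (in reading order) 1, 6, 4, 2, 0, 3, 5 — all 7 distinct ✓
  L1 = 5: L2 entries (in reading order) 6, 2, 5, 4, 1, 0, 3 — all 7 distinct ✓
  L1 = 6: L2 entries (in reading order) 2, 4, 3, 5, 6, 1, 0 — all 7 distinct ✓
Every symbol of L1 meets every symbol of L2 exactly once, so all 49 pairs are distinct (49 of 49).
Conclusion: YES.

YES


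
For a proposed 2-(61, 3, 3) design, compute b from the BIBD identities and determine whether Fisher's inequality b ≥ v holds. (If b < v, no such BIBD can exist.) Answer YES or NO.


b = λv(v − 1)/(k(k − 1)) = 3·61·60/(3·2) = 10980/6 = 1830.
Compare with v = 61: b ≥ v, so Fisher's inequality holds.

YES


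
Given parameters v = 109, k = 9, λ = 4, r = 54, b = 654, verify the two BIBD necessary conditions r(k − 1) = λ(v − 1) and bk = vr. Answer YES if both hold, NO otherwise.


Condition (i): r(k − 1) = 54·8 = 432; λ(v − 1) = 4·108 = 432. Match? YES.
Condition (ii): bk = 654·9 = 5886; vr = 109·54 = 5886. Match? YES.
Both conditions hold? YES.

YES


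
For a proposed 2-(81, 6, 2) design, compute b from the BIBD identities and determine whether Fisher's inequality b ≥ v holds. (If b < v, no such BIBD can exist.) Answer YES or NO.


r = λ(v − 1)/(k − 1) = 2·80/5 = 32.
b = vr/k = 81·32/6 = 432.
Fisher's inequality: b ≥ v ⇔ 432 ≥ 81? YES.

YES


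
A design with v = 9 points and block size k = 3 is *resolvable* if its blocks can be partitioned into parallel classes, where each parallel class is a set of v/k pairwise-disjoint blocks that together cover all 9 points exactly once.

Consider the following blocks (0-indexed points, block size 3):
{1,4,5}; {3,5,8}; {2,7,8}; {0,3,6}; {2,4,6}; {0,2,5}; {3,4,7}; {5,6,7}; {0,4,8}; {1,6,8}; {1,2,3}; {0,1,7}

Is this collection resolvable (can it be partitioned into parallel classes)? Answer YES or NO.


v = 9, block size k = 3, number of blocks = 12.
For resolvability, blocks must partition into parallel classes of size v/k = 3.
Total blocks must therefore be a multiple of 3: 12 = 3·4 + 0 ⇒ divisible ✓.
Greedy packing gives 4 candidate class(es). Each should be a full parallel class (size 3, covers all 9 points).
  Class 1 (3 blocks): {1,4,5}; {2,7,8}; {0,3,6}. Points covered: [0, 1, 2, 3, 4, 5, 6, 7, 8].
  Class 2 (3 blocks): {3,5,8}; {2,4,6}; {0,1,7}. Points covered: [0, 1, 2, 3, 4, 5, 6, 7, 8].
  Class 3 (3 blocks): {0,2,5}; {3,4,7}; {1,6,8}. Points covered: [0, 1, 2, 3, 4, 5, 6, 7, 8].
  Class 4 (3 blocks): {5,6,7}; {0,4,8}; {1,2,3}. Points covered: [0, 1, 2, 3, 4, 5, 6, 7, 8].
All classes full (size 3)? YES. All classes cover every point? YES.
Resolvable? YES.

YES


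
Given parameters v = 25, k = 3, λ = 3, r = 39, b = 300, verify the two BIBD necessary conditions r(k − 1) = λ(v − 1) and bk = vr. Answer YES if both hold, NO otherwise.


Condition (i): r(k − 1) = 39·2 = 78; λ(v − 1) = 3·24 = 72. Match? NO.
Condition (ii): bk = 300·3 = 900; vr = 25·39 = 975. Match? NO.
Both conditions hold? NO.

NO


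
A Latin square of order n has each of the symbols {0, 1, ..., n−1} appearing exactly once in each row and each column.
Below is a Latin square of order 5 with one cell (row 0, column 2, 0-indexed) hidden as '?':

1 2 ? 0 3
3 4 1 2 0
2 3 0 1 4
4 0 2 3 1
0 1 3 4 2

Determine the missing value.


Row 0 contains symbols [0, 1, 2, 3] — missing [4].
Column 2 contains symbols [0, 1, 2, 3] — missing [4].
The missing symbol must appear in both missing sets; intersection = [4].
Therefore the hidden value is 4.

Missing value = 4.


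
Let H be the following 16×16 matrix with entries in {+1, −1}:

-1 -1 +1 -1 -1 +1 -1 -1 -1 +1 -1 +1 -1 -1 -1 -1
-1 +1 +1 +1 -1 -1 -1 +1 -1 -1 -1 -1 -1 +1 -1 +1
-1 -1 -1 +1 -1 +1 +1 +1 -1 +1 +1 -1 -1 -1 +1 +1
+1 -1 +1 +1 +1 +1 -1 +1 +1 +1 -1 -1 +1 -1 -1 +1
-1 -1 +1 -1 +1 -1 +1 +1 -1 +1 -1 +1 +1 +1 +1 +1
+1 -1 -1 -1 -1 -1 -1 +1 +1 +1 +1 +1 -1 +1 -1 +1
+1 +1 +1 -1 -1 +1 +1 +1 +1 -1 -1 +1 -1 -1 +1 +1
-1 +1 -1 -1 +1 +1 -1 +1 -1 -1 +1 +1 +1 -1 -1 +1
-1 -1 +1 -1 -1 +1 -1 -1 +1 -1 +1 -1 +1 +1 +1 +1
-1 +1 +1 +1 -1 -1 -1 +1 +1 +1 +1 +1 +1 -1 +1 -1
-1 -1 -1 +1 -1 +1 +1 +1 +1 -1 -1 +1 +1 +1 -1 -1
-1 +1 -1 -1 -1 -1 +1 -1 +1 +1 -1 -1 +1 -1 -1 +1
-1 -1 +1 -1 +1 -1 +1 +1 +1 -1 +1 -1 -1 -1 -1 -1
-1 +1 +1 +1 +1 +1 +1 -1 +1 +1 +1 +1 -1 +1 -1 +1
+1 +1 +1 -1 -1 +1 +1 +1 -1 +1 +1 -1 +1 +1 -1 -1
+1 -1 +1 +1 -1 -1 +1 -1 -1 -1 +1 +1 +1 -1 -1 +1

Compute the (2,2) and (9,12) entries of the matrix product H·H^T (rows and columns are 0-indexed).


Row 2 of H: [-1, -1, -1, 1, -1, 1, 1, 1, -1, 1, 1, -1, -1, -1, 1, 1].
Row 9 of H: [-1, 1, 1, 1, -1, -1, -1, 1, 1, 1, 1, 1, 1, -1, 1, -1].
Row 12 of H: [-1, -1, 1, -1, 1, -1, 1, 1, 1, -1, 1, -1, -1, -1, -1, -1].
(H·H^T)[2][2] = Σ_j H[2][j]·H[2][j] = (-1)² + (-1)² + (-1)² + (1)² + (-1)² + (1)² + (1)² + (1)² + (-1)² + (1)² + (1)² + (-1)² + (-1)² + (-1)² + (1)² + (1)² = 1 + 1 + 1 + 1 + 1 + 1 + 1 + 1 + 1 + 1 + 1 + 1 + 1 + 1 + 1 + 1 = 16.
(H·H^T)[9][12] = Σ_j H[9][j]·H[12][j] = (-1)·(-1) + (1)·(-1) + (1)·(1) + (1)·(-1) + (-1)·(1) + (-1)·(-1) + (-1)·(1) + (1)·(1) + (1)·(1) + (1)·(-1) + (1)·(1) + (1)·(-1) + (1)·(-1) + (-1)·(-1) + (1)·(-1) + (-1)·(-1) = 1 + -1 + 1 + -1 + -1 + 1 + -1 + 1 + 1 + -1 + 1 + -1 + -1 + 1 + -1 + 1 = 0.
So rows 9 and 12 are orthogonal; the diagonal entry equals n = 16.

(2,2) entry = 16; (9,12) entry = 0.


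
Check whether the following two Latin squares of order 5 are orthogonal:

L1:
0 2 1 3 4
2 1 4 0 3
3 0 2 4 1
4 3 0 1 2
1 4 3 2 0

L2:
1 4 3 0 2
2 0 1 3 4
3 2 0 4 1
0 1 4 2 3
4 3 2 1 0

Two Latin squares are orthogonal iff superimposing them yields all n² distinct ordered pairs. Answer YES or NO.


Form the n² = 25 superimposed pairs (L1[i][j], L2[i][j]), row by row (rows and columns indexed from 0):
row 0: (0,1) (2,4) (1,3) (3,0) (4,2)
row 1: (2,2) (1,0) (4,1) (0,3) (3,4)
row 2: (3,3) (0,2) (2,0) (4,4) (1,1)
row 3: (4,0) (3,1) (0,4) (1,2) (2,3)
row 4: (1,4) (4,3) (3,2) (2,1) (0,0)
Orthogonality requires all 25 pairs distinct.
Check by first coordinate: for each symbol s of L1, list the L2 entries in the n cells where L1 = s; they must all differ.
  L1 = 0: L2 entries (in reading order) 1, 3, 2, 4, 0 — all 5 distinct ✓
  L1 = 1: L2 entries (in reading order) 3, 0, 1, 2, 4 — all 5 distinct ✓
  L1 = 2: L2 entries (in reading order) 4, 2, 0, 3, 1 — all 5 distinct ✓
  L1 = 3: L2 entries (in reading order) 0, 4, 3, 1, 2 — all 5 distinct ✓
  L1 = 4: L2 entries (in reading order) 2, 1, 4, 0, 3 — all 5 distinct ✓
Every symbol of L1 meets every symbol of L2 exactly once, so all 25 pairs are distinct (25 of 25).
Conclusion: YES.

YES


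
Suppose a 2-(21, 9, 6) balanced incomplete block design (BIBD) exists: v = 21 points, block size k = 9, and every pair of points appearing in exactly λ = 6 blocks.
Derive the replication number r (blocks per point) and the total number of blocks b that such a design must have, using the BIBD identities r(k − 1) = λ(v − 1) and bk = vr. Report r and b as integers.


Any 2-(v, k, λ) BIBD satisfies two necessary conditions:
  (i)  Each point sits in r blocks, and counting incidences through any fixed point gives r(k − 1) = λ(v − 1), so r = λ(v − 1)/(k − 1).
  (ii) Total incidences bk = vr, so b = vr/k.
Step 1: r = λ(v − 1)/(k − 1) = 6·(21 − 1)/(9 − 1) = 6·20/8 = 120/8 = 15.
Step 2: b = vr/k = 21·15/9 = 315/9 = 35.
Check integrality: r = 15 ∈ Z ✓, b = 35 ∈ Z ✓.
(These identities are necessary conditions: they determine r and b for any design with these parameters, but do not by themselves prove that one exists.)

r = 15, b = 35.


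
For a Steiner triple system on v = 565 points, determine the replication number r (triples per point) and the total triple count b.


An STS(v) is a 2-(v, 3, 1) BIBD: block size k = 3, λ = 1.
Replication: r(k − 1) = λ(v − 1) ⇒ r·2 = 565 − 1 = 564 ⇒ r = 282.
Block count: b = v(v − 1)/6 = 565·564/6 = 318660/6 = 53110.

r = 282, b = 53110.


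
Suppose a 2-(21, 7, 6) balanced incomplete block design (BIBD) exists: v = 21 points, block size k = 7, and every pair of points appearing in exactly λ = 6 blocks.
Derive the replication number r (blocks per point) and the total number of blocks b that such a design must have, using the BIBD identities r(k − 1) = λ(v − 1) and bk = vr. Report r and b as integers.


Any 2-(v, k, λ) BIBD satisfies two necessary conditions:
  (i)  Each point sits in r blocks, and counting incidences through any fixed point gives r(k − 1) = λ(v − 1), so r = λ(v − 1)/(k − 1).
  (ii) Total incidences bk = vr, so b = vr/k.
Step 1: r = λ(v − 1)/(k − 1) = 6·(21 − 1)/(7 − 1) = 6·20/6 = 120/6 = 20.
Step 2: b = vr/k = 21·20/7 = 420/7 = 60.
Check integrality: r = 20 ∈ Z ✓, b = 60 ∈ Z ✓.
(These identities are necessary conditions: they determine r and b for any design with these parameters, but do not by themselves prove that one exists.)

r = 20, b = 60.


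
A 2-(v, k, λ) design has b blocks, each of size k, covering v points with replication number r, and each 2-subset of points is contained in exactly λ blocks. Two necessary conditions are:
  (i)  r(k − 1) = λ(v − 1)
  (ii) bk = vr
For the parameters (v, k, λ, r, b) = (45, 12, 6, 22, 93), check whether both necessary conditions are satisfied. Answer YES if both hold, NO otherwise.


Condition (i): r(k − 1) = 22·11 = 242; λ(v − 1) = 6·44 = 264. Match? NO.
Condition (ii): bk = 93·12 = 1116; vr = 45·22 = 990. Match? NO.
Both conditions hold? NO.

NO


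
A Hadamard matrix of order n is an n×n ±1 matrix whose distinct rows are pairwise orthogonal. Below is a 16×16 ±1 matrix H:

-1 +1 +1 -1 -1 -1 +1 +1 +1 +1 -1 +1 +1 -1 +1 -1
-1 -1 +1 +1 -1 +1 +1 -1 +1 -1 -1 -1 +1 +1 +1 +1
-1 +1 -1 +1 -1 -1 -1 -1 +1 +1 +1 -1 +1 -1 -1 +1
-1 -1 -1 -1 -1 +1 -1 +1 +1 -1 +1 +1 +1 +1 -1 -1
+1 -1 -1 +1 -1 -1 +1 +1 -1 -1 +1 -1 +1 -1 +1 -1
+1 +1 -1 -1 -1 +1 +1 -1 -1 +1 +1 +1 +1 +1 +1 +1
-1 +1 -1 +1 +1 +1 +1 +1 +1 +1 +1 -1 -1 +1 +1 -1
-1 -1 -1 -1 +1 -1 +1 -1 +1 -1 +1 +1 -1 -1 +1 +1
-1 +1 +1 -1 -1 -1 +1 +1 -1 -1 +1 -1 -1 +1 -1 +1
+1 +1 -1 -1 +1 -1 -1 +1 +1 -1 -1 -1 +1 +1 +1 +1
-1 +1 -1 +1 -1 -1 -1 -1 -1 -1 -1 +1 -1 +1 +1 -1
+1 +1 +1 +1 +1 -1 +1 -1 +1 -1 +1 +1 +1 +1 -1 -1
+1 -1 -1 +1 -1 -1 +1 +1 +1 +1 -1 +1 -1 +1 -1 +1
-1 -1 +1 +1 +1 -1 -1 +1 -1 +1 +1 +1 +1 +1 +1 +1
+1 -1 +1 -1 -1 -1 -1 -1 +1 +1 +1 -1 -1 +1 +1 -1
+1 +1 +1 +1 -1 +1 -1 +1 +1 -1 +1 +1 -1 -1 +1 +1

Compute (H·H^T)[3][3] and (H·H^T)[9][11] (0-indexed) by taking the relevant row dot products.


Row 3 of H: [-1, -1, -1, -1, -1, 1, -1, 1, 1, -1, 1, 1, 1, 1, -1, -1].
Row 9 of H: [1, 1, -1, -1, 1, -1, -1, 1, 1, -1, -1, -1, 1, 1, 1, 1].
Row 11 of H: [1, 1, 1, 1, 1, -1, 1, -1, 1, -1, 1, 1, 1, 1, -1, -1].
(H·H^T)[3][3] = Σ_j H[3][j]·H[3][j] = (-1)² + (-1)² + (-1)² + (-1)² + (-1)² + (1)² + (-1)² + (1)² + (1)² + (-1)² + (1)² + (1)² + (1)² + (1)² + (-1)² + (-1)² = 1 + 1 + 1 + 1 + 1 + 1 + 1 + 1 + 1 + 1 + 1 + 1 + 1 + 1 + 1 + 1 = 16.
(H·H^T)[9][11] = Σ_j H[9][j]·H[11][j] = (1)·(1) + (1)·(1) + (-1)·(1) + (-1)·(1) + (1)·(1) + (-1)·(-1) + (-1)·(1) + (1)·(-1) + (1)·(1) + (-1)·(-1) + (-1)·(1) + (-1)·(1) + (1)·(1) + (1)·(1) + (1)·(-1) + (1)·(-1) = 1 + 1 + -1 + -1 + 1 + 1 + -1 + -1 + 1 + 1 + -1 + -1 + 1 + 1 + -1 + -1 = 0.
So rows 9 and 11 are orthogonal; the diagonal entry equals n = 16.

(3,3) entry = 16; (9,11) entry = 0.


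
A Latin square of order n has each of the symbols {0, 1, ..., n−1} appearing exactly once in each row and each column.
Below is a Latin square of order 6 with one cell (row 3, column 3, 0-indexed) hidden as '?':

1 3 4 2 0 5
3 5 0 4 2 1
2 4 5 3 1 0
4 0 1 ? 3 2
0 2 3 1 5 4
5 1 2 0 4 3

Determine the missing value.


Row 3 contains symbols [0, 1, 2, 3, 4] — missing [5].
Column 3 contains symbols [0, 1, 2, 3, 4] — missing [5].
The missing symbol must appear in both missing sets; intersection = [5].
Therefore the hidden value is 5.

Missing value = 5.


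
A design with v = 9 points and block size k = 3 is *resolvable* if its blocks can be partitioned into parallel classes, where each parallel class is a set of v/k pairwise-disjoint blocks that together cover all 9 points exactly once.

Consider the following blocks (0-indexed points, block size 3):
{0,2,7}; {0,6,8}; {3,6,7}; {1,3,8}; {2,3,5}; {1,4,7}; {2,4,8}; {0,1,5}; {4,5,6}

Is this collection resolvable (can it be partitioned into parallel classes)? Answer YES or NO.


v = 9, block size k = 3, number of blocks = 9.
For resolvability, blocks must partition into parallel classes of size v/k = 3.
Total blocks must therefore be a multiple of 3: 9 = 3·3 + 0 ⇒ divisible ✓.
Greedy packing gives 3 candidate class(es). Each should be a full parallel class (size 3, covers all 9 points).
  Class 1 (3 blocks): {0,2,7}; {1,3,8}; {4,5,6}. Points covered: [0, 1, 2, 3, 4, 5, 6, 7, 8].
  Class 2 (3 blocks): {0,6,8}; {2,3,5}; {1,4,7}. Points covered: [0, 1, 2, 3, 4, 5, 6, 7, 8].
  Class 3 (3 blocks): {3,6,7}; {2,4,8}; {0,1,5}. Points covered: [0, 1, 2, 3, 4, 5, 6, 7, 8].
All classes full (size 3)? YES. All classes cover every point? YES.
Resolvable? YES.

YES


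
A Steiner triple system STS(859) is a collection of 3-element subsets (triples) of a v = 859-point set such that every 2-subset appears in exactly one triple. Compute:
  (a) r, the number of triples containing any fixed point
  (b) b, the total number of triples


An STS(v) is a 2-(v, 3, 1) BIBD: block size k = 3, λ = 1.
Replication: r(k − 1) = λ(v − 1) ⇒ r·2 = 859 − 1 = 858 ⇒ r = 429.
Block count: bk = vr ⇒ b·3 = 859·429 = 368511 ⇒ b = 122837.
(Check via b = v(v − 1)/6 = 859·858/6 = 737022/6 = 122837.)

r = 429, b = 122837.


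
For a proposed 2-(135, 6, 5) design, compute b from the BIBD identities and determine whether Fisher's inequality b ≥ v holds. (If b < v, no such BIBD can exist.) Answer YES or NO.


r = λ(v − 1)/(k − 1) = 5·134/5 = 134.
b = vr/k = 135·134/6 = 3015.
Fisher's inequality: b ≥ v ⇔ 3015 ≥ 135? YES.

YES


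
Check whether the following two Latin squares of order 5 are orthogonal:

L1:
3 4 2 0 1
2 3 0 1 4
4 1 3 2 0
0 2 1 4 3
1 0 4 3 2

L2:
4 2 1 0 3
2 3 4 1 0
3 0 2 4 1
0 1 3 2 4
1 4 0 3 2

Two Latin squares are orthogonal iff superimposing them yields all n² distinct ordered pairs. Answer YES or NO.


Form the n² = 25 superimposed pairs (L1[i][j], L2[i][j]), row by row (rows and columns indexed from 0):
row 0: (3,4) (4,2) (2,1) (0,0) (1,3)
row 1: (2,2) (3,3) (0,4) (1,1) (4,0)
row 2: (4,3) (1,0) (3,2) (2,4) (0,1)
row 3: (0,0) (2,1) (1,3) (4,2) (3,4)
row 4: (1,1) (0,4) (4,0) (3,3) (2,2)
Orthogonality requires all 25 pairs distinct.
But the pair (0,0) repeats: cell (0,3) has L1 = 0, L2 = 0, and cell (3,0) has L1 = 0, L2 = 0.
A repeated pair means some other pair never occurs (only 15 distinct pairs out of 25), so the squares are not orthogonal.
Conclusion: NO.

NO


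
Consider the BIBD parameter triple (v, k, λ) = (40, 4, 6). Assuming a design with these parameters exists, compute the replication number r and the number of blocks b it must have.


Any 2-(v, k, λ) BIBD satisfies two necessary conditions:
  (i)  Each point sits in r blocks, and counting incidences through any fixed point gives r(k − 1) = λ(v − 1), so r = λ(v − 1)/(k − 1).
  (ii) Total incidences bk = vr, so b = vr/k.
Step 1: r = λ(v − 1)/(k − 1) = 6·(40 − 1)/(4 − 1) = 6·39/3 = 234/3 = 78.
Step 2: b = vr/k = 40·78/4 = 3120/4 = 780.
Check integrality: r = 78 ∈ Z ✓, b = 780 ∈ Z ✓.
(These identities are necessary conditions: they determine r and b for any design with these parameters, but do not by themselves prove that one exists.)

r = 78, b = 780.


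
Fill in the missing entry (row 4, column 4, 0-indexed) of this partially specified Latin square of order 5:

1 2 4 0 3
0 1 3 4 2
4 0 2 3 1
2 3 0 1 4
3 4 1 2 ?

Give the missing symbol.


Row 4 contains symbols [1, 2, 3, 4] — missing [0].
Column 4 contains symbols [1, 2, 3, 4] — missing [0].
The missing symbol must appear in both missing sets; intersection = [0].
Therefore the hidden value is 0.

Missing value = 0.


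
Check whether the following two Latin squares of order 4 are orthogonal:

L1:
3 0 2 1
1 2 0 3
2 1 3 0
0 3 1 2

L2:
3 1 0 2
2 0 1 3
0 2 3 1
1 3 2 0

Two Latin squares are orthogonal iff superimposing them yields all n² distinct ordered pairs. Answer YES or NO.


Form the n² = 16 superimposed pairs (L1[i][j], L2[i][j]), row by row (rows and columns indexed from 0):
row 0: (3,3) (0,1) (2,0) (1,2)
row 1: (1,2) (2,0) (0,1) (3,3)
row 2: (2,0) (1,2) (3,3) (0,1)
row 3: (0,1) (3,3) (1,2) (2,0)
Orthogonality requires all 16 pairs distinct.
But the pair (1,2) repeats: cell (0,3) has L1 = 1, L2 = 2, and cell (1,0) has L1 = 1, L2 = 2.
A repeated pair means some other pair never occurs (only 4 distinct pairs out of 16), so the squares are not orthogonal.
Conclusion: NO.

NO


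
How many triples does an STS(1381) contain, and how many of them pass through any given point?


An STS(v) is a 2-(v, 3, 1) BIBD: block size k = 3, λ = 1.
Replication: r(k − 1) = λ(v − 1) ⇒ r·2 = 1381 − 1 = 1380 ⇒ r = 690.
Block count: bk = vr ⇒ b·3 = 1381·690 = 952890 ⇒ b = 317630.
(Check via b = v(v − 1)/6 = 1381·1380/6 = 1905780/6 = 317630.)

r = 690, b = 317630.


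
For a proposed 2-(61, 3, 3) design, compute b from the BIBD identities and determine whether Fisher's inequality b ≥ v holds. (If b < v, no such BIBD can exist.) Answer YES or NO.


b = λv(v − 1)/(k(k − 1)) = 3·61·60/(3·2) = 10980/6 = 1830.
Compare with v = 61: b ≥ v, so Fisher's inequality holds.

YES


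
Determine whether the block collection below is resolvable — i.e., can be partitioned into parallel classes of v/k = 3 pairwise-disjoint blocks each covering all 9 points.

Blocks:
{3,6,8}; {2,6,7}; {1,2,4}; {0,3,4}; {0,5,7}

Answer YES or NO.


v = 9, block size k = 3, number of blocks = 5.
For resolvability, blocks must partition into parallel classes of size v/k = 3.
Total blocks must therefore be a multiple of 3: 5 = 3·1 + 2 ⇒ not divisible ✗.
Resolvable? NO.

NO


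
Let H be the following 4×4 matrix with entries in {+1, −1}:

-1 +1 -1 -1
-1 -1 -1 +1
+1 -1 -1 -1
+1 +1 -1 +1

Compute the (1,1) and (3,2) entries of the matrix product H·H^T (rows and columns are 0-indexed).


Row 1 of H: [-1, -1, -1, 1].
Row 2 of H: [1, -1, -1, -1].
Row 3 of H: [1, 1, -1, 1].
(H·H^T)[1][1] = Σ_j H[1][j]·H[1][j] = (-1)² + (-1)² + (-1)² + (1)² = 1 + 1 + 1 + 1 = 4.
(H·H^T)[3][2] = Σ_j H[3][j]·H[2][j] = (1)·(1) + (1)·(-1) + (-1)·(-1) + (1)·(-1) = 1 + -1 + 1 + -1 = 0.
So rows 3 and 2 are orthogonal; the diagonal entry equals n = 4.

(1,1) entry = 4; (3,2) entry = 0.


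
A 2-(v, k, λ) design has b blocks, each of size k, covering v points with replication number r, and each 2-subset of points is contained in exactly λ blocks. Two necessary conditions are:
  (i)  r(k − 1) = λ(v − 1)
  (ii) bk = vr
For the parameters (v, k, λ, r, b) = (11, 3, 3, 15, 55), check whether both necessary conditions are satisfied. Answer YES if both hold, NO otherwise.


Condition (i): r(k − 1) = 15·2 = 30; λ(v − 1) = 3·10 = 30. Match? YES.
Condition (ii): bk = 55·3 = 165; vr = 11·15 = 165. Match? YES.
Both conditions hold? YES.

YES


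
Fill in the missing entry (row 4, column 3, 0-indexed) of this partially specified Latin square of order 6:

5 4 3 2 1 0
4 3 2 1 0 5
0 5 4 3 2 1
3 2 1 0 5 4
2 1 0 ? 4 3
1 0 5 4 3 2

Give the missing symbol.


Row 4 contains symbols [0, 1, 2, 3, 4] — missing [5].
Column 3 contains symbols [0, 1, 2, 3, 4] — missing [5].
The missing symbol must appear in both missing sets; intersection = [5].
Therefore the hidden value is 5.

Missing value = 5.


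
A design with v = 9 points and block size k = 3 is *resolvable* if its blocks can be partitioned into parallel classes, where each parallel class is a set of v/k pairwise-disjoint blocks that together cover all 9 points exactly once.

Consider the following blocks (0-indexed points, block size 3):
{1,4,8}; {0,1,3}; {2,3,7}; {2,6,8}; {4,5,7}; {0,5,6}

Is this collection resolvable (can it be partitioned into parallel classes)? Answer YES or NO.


v = 9, block size k = 3, number of blocks = 6.
For resolvability, blocks must partition into parallel classes of size v/k = 3.
Total blocks must therefore be a multiple of 3: 6 = 3·2 + 0 ⇒ divisible ✓.
Greedy packing gives 2 candidate class(es). Each should be a full parallel class (size 3, covers all 9 points).
  Class 1 (3 blocks): {1,4,8}; {2,3,7}; {0,5,6}. Points covered: [0, 1, 2, 3, 4, 5, 6, 7, 8].
  Class 2 (3 blocks): {0,1,3}; {2,6,8}; {4,5,7}. Points covered: [0, 1, 2, 3, 4, 5, 6, 7, 8].
All classes full (size 3)? YES. All classes cover every point? YES.
Resolvable? YES.

YES


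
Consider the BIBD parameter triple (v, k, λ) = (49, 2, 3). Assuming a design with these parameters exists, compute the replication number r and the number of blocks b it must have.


Any 2-(v, k, λ) BIBD satisfies two necessary conditions:
  (i)  Each point sits in r blocks, and counting incidences through any fixed point gives r(k − 1) = λ(v − 1), so r = λ(v − 1)/(k − 1).
  (ii) Total incidences bk = vr, so b = vr/k.
Step 1: r = λ(v − 1)/(k − 1) = 3·(49 − 1)/(2 − 1) = 3·48/1 = 144/1 = 144.
Step 2: b = vr/k = 49·144/2 = 7056/2 = 3528.
Check integrality: r = 144 ∈ Z ✓, b = 3528 ∈ Z ✓.
(These identities are necessary conditions: they determine r and b for any design with these parameters, but do not by themselves prove that one exists.)

r = 144, b = 3528.


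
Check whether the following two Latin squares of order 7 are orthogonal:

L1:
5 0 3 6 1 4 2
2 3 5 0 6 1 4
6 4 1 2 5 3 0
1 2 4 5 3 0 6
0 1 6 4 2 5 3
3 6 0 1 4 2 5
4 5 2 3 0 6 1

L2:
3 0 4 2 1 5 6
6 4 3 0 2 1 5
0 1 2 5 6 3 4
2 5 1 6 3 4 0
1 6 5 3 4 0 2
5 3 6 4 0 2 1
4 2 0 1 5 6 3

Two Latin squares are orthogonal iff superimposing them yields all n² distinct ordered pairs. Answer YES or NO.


Form the n² = 49 superimposed pairs (L1[i][j], L2[i][j]), row by row (rows and columns indexed from 0):
row 0: (5,3) (0,0) (3,4) (6,2) (1,1) (4,5) (2,6)
row 1: (2,6) (3,4) (5,3) (0,0) (6,2) (1,1) (4,5)
row 2: (6,0) (4,1) (1,2) (2,5) (5,6) (3,3) (0,4)
row 3: (1,2) (2,5) (4,1) (5,6) (3,3) (0,4) (6,0)
row 4: (0,1) (1,6) (6,5) (4,3) (2,4) (5,0) (3,2)
row 5: (3,5) (6,3) (0,6) (1,4) (4,0) (2,2) (5,1)
row 6: (4,4) (5,2) (2,0) (3,1) (0,5) (6,6) (1,3)
Orthogonality requires all 49 pairs distinct.
But the pair (2,6) repeats: cell (0,6) has L1 = 2, L2 = 6, and cell (1,0) has L1 = 2, L2 = 6.
A repeated pair means some other pair never occurs (only 35 distinct pairs out of 49), so the squares are not orthogonal.
Conclusion: NO.

NO


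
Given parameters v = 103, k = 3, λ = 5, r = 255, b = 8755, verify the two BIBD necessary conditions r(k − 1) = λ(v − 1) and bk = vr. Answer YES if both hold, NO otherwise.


Condition (i): r(k − 1) = 255·2 = 510; λ(v − 1) = 5·102 = 510. Match? YES.
Condition (ii): bk = 8755·3 = 26265; vr = 103·255 = 26265. Match? YES.
Both conditions hold? YES.

YES
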